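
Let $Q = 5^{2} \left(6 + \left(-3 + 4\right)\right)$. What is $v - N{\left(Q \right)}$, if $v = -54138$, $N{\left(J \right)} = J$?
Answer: $-54313$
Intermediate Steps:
$Q = 175$ ($Q = 25 \left(6 + 1\right) = 25 \cdot 7 = 175$)
$v - N{\left(Q \right)} = -54138 - 175 = -54313$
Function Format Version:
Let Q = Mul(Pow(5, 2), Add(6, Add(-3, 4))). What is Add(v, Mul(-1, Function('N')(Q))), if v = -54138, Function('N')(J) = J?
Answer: -54313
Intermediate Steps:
Q = 175 (Q = Mul(25, Add(6, 1)) = Mul(25, 7) = 175)
Add(v, Mul(-1, Function('N')(Q))) = Add(-54138, Mul(-1, 175)) = Add(-54138, -175) = -54313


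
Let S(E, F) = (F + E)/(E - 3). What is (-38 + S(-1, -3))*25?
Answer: -925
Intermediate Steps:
S(E, F) = (E + F)/(-3 + E)
(-38 + S(-1, -3))*25 = (-38 + (-1 - 3)/(-3 - 1))*25 = (-38 - 4/(-4))*25 = (-38 - ¼*(-4))*25 = (-38 + 1)*25 = -37*25 = -925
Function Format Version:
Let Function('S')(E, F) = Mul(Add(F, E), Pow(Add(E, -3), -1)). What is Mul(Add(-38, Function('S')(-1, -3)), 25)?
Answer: -925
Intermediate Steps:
Function('S')(E, F) = Mul(Pow(Add(-3, E), -1), Add(E, F)) (Function('S')(E, F) = Mul(Add(E, F), Pow(Add(-3, E), -1)) = Mul(Pow(Add(-3, E), -1), Add(E, F)))
Mul(Add(-38, Function('S')(-1, -3)), 25) = Mul(Add(-38, Mul(Pow(Add(-3, -1), -1), Add(-1, -3))), 25) = Mul(Add(-38, Mul(Pow(-4, -1), -4)), 25) = Mul(Add(-38, Mul(Rational(-1, 4), -4)), 25) = Mul(Add(-38, 1), 25) = Mul(-37, 25) = -925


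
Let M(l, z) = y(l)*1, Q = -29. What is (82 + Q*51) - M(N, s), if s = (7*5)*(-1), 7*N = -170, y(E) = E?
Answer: -9609/7 ≈ -1372.7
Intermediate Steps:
N = -170/7 (N = (⅐)*(-170) = -170/7 ≈ -24.286)
s = -35 (s = 35*(-1) = -35)
M(l, z) = l (M(l, z) = l*1 = l)
(82 + Q*51) - M(N, s) = (82 - 29*51) - 1*(-170/7) = (82 - 1479) + 170/7 = -1397 + 170/7 = -9609/7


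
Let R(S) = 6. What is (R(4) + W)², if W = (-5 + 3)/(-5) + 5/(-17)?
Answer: 269361/7225 ≈ 37.282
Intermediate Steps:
W = 9/85 (W = -2*(-⅕) + 5*(-1/17) = ⅖ - 5/17 = 9/85 ≈ 0.10588)
(R(4) + W)² = (6 + 9/85)² = (519/85)² = 269361/7225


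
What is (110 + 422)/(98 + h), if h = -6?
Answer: 133/23 ≈ 5.7826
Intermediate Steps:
(110 + 422)/(98 + h) = (110 + 422)/(98 - 6) = 532/92 = 532*(1/92) = 133/23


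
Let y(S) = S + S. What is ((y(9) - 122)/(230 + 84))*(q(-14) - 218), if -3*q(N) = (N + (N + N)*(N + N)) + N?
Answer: 24440/157 ≈ 155.67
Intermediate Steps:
y(S) = 2*S
q(N) = -4*N²/3 - 2*N/3 (q(N) = -((N + (N + N)*(N + N)) + N)/3 = -((N + (2*N)*(2*N)) + N)/3 = -((N + 4*N²) + N)/3 = -(2*N + 4*N²)/3 = -4*N²/3 - 2*N/3)
((y(9) - 122)/(230 + 84))*(q(-14) - 218) = ((2*9 - 122)/(230 + 84))*(-⅔*(-14)*(1 + 2*(-14)) - 218) = ((18 - 122)/314)*(-⅔*(-14)*(1 - 28) - 218) = (-104*1/314)*(-⅔*(-14)*(-27) - 218) = -52*(-252 - 218)/157 = -52/157*(-470) = 24440/157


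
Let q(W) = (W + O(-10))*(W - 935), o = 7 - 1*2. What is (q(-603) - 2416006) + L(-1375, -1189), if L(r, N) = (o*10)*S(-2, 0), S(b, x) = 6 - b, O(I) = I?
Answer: -1472812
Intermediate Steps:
o = 5 (o = 7 - 2 = 5)
q(W) = (-935 + W)*(-10 + W) (q(W) = (W - 10)*(W - 935) = (-10 + W)*(-935 + W) = (-935 + W)*(-10 + W))
L(r, N) = 400 (L(r, N) = (5*10)*(6 - 1*(-2)) = 50*(6 + 2) = 50*8 = 400)
(q(-603) - 2416006) + L(-1375, -1189) = ((9350 + (-603)² - 945*(-603)) - 2416006) + 400 = ((9350 + 363609 + 569835) - 2416006) + 400 = (942794 - 2416006) + 400 = -1473212 + 400 = -1472812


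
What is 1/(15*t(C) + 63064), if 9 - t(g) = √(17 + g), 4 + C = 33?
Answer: 63199/3994103251 + 15*√46/3994103251 ≈ 1.5849e-5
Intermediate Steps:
C = 29 (C = -4 + 33 = 29)
t(g) = 9 - √(17 + g)
1/(15*t(C) + 63064) = 1/(15*(9 - √(17 + 29)) + 63064) = 1/(15*(9 - √46) + 63064) = 1/((135 - 15*√46) + 63064) = 1/(63199 - 15*√46)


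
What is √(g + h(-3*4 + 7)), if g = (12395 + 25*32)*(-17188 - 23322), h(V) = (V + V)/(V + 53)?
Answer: I*√76972240830/12 ≈ 23120.0*I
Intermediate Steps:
h(V) = 2*V/(53 + V) (h(V) = (2*V)/(53 + V) = 2*V/(53 + V))
g = -534529450 (g = (12395 + 800)*(-40510) = 13195*(-40510) = -534529450)
√(g + h(-3*4 + 7)) = √(-534529450 + 2*(-3*4 + 7)/(53 + (-3*4 + 7))) = √(-534529450 + 2*(-12 + 7)/(53 + (-12 + 7))) = √(-534529450 + 2*(-5)/(53 - 5)) = √(-534529450 + 2*(-5)/48) = √(-534529450 + 2*(-5)*(1/48)) = √(-534529450 - 5/24) = √(-12828706805/24) = I*√76972240830/12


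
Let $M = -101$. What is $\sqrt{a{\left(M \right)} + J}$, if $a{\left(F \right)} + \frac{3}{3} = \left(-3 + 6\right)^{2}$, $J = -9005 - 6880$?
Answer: $i \sqrt{15877} \approx 126.0 i$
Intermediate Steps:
$J = -15885$
$a{\left(F \right)} = 8$ ($a{\left(F \right)} = -1 + \left(-3 + 6\right)^{2} = -1 + 3^{2} = -1 + 9 = 8$)
$\sqrt{a{\left(M \right)} + J} = \sqrt{8 - 15885} = \sqrt{-15877} = i \sqrt{15877}$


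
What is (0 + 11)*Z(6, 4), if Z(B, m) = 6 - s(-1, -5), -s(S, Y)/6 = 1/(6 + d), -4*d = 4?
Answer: 396/5 ≈ 79.200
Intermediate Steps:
d = -1 (d = -¼*4 = -1)
s(S, Y) = -6/5 (s(S, Y) = -6/(6 - 1) = -6/5)
Z(B, m) = 36/5 (Z(B, m) = 6 - 1*(-6/5) = 6 + 6/5 = 36/5)
(0 + 11)*Z(6, 4) = (0 + 11)*(36/5) = 11*(36/5) = 396/5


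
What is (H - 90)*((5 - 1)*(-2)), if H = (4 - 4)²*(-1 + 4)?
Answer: 720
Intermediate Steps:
H = 0 (H = 0²*3 = 0*3 = 0)
(H - 90)*((5 - 1)*(-2)) = (0 - 90)*((5 - 1)*(-2)) = -360*(-2) = -90*(-8) = 720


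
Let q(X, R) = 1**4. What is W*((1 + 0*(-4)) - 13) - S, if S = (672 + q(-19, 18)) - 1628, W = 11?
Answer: 823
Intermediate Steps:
q(X, R) = 1
S = -955 (S = (672 + 1) - 1628 = 673 - 1628 = -955)
W*((1 + 0*(-4)) - 13) - S = 11*((1 + 0*(-4)) - 13) - 1*(-955) = 11*((1 + 0) - 13) + 955 = 11*(1 - 13) + 955 = 11*(-12) + 955 = -132 + 955 = 823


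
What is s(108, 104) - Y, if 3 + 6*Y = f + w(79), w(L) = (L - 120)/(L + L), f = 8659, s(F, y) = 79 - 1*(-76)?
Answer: -406889/316 ≈ -1287.6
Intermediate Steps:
s(F, y) = 155 (s(F, y) = 79 + 76 = 155)
w(L) = (-120 + L)/(2*L) (w(L) = (-120 + L)/((2*L)) = (-120 + L)*(1/(2*L)) = (-120 + L)/(2*L))
Y = 455869/316 (Y = -½ + (8659 + (½)*(-120 + 79)/79)/6 = -½ + (8659 + (½)*(1/79)*(-41))/6 = -½ + (8659 - 41/158)/6 = -½ + (⅙)*(1368081/158) = -½ + 456027/316 = 455869/316 ≈ 1442.6)
s(108, 104) - Y = 155 - 1*455869/316 = 155 - 455869/316 = -406889/316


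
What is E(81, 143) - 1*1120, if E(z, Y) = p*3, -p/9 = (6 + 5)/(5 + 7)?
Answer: -4579/4 ≈ -1144.8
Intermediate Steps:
p = -33/4 (p = -9*(6 + 5)/(5 + 7) = -99/12 = -9*11/12 = -33/4 ≈ -8.2500)
E(z, Y) = -99/4 (E(z, Y) = -33/4*3 = -99/4)
E(81, 143) - 1*1120 = -99/4 - 1*1120 = -99/4 - 1120 = -4579/4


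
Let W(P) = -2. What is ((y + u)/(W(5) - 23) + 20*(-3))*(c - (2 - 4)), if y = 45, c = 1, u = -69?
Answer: -4428/25 ≈ -177.12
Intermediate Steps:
((y + u)/(W(5) - 23) + 20*(-3))*(c - (2 - 4)) = ((45 - 69)/(-2 - 23) + 20*(-3))*(1 - (2 - 4)) = (-24/(-25) - 60)*(1 - 1*(-2)) = (-24*(-1/25) - 60)*(1 + 2) = (24/25 - 60)*3 = -1476/25*3 = -4428/25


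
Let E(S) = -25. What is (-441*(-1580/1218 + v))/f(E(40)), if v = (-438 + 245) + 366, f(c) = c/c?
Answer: -2195907/29 ≈ -75721.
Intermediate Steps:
f(c) = 1
v = 173 (v = -193 + 366 = 173)
(-441*(-1580/1218 + v))/f(E(40)) = -441*(-1580/1218 + 173)/1 = -441*(-1580*1/1218 + 173)*1 = -441*(-790/609 + 173)*1 = -441*104567/609*1 = -2195907/29*1 = -2195907/29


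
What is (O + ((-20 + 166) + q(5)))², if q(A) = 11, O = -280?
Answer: 15129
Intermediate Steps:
(O + ((-20 + 166) + q(5)))² = (-280 + ((-20 + 166) + 11))² = (-280 + (146 + 11))² = (-280 + 157)² = (-123)² = 15129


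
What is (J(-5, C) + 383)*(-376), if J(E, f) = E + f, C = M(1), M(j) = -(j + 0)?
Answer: -141752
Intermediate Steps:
M(j) = -j
C = -1 (C = -1*1 = -1)
(J(-5, C) + 383)*(-376) = ((-5 - 1) + 383)*(-376) = (-6 + 383)*(-376) = 377*(-376) = -141752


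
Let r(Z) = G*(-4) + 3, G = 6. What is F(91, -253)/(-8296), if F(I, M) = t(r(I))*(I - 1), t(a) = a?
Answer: 945/4148 ≈ 0.22782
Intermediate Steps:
r(Z) = -21 (r(Z) = 6*(-4) + 3 = -24 + 3 = -21)
F(I, M) = 21 - 21*I (F(I, M) = -21*(I - 1) = -21*(-1 + I) = 21 - 21*I)
F(91, -253)/(-8296) = (21 - 21*91)/(-8296) = (21 - 1911)*(-1/8296) = -1890*(-1/8296) = 945/4148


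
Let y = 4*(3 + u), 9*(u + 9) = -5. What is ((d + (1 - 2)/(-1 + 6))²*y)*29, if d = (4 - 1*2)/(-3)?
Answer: -1156636/2025 ≈ -571.18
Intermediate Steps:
u = -86/9 (u = -9 + (⅑)*(-5) = -9 - 5/9 = -86/9 ≈ -9.5556)
d = -⅔ (d = (4 - 2)*(-⅓) = 2*(-⅓) = -⅔ ≈ -0.66667)
y = -236/9 (y = 4*(3 - 86/9) = 4*(-59/9) = -236/9 ≈ -26.222)
((d + (1 - 2)/(-1 + 6))²*y)*29 = ((-⅔ + (1 - 2)/(-1 + 6))²*(-236/9))*29 = ((-⅔ - 1/5)²*(-236/9))*29 = ((-⅔ - 1*⅕)²*(-236/9))*29 = ((-⅔ - ⅕)²*(-236/9))*29 = ((-13/15)²*(-236/9))*29 = ((169/225)*(-236/9))*29 = -39884/2025*29 = -1156636/2025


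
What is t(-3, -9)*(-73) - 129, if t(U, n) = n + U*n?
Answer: -1443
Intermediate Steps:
t(-3, -9)*(-73) - 129 = -9*(1 - 3)*(-73) - 129 = -9*(-2)*(-73) - 129 = 18*(-73) - 129 = -1314 - 129 = -1443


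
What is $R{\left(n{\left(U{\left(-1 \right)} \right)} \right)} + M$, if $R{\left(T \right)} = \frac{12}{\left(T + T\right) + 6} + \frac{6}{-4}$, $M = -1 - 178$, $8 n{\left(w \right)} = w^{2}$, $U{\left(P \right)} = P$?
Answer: $- \frac{8929}{50} \approx -178.58$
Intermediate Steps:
$n{\left(w \right)} = \frac{w^{2}}{8}$
$M = -179$ ($M = -1 - 178 = -179$)
$R{\left(T \right)} = - \frac{3}{2} + \frac{12}{6 + 2 T}$ ($R{\left(T \right)} = \frac{12}{2 T + 6} + 6 \left(- \frac{1}{4}\right) = \frac{12}{6 + 2 T} - \frac{3}{2} = - \frac{3}{2} + \frac{12}{6 + 2 T}$)
$R{\left(n{\left(U{\left(-1 \right)} \right)} \right)} + M = \frac{3 \left(1 - \frac{\left(-1\right)^{2}}{8}\right)}{2 \left(3 + \frac{\left(-1\right)^{2}}{8}\right)} - 179 = \frac{3 \left(1 - \frac{1}{8} \cdot 1\right)}{2 \left(3 + \frac{1}{8} \cdot 1\right)} - 179 = \frac{3 \left(1 - \frac{1}{8}\right)}{2 \left(3 + \frac{1}{8}\right)} - 179 = \frac{3 \left(1 - \frac{1}{8}\right)}{2 \cdot \frac{25}{8}} - 179 = \frac{3}{2} \cdot \frac{8}{25} \cdot \frac{7}{8} - 179 = \frac{21}{50} - 179 = - \frac{8929}{50}$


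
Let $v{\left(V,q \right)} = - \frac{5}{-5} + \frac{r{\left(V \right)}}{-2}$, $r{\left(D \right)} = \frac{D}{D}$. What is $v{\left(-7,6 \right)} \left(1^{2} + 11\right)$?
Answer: $6$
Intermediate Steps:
$r{\left(D \right)} = 1$
$v{\left(V,q \right)} = \frac{1}{2}$ ($v{\left(V,q \right)} = - \frac{5}{-5} + 1 \frac{1}{-2} = \left(-5\right) \left(- \frac{1}{5}\right) + 1 \left(- \frac{1}{2}\right) = 1 - \frac{1}{2} = \frac{1}{2}$)
$v{\left(-7,6 \right)} \left(1^{2} + 11\right) = \frac{1^{2} + 11}{2} = \frac{1 + 11}{2} = \frac{1}{2} \cdot 12 = 6$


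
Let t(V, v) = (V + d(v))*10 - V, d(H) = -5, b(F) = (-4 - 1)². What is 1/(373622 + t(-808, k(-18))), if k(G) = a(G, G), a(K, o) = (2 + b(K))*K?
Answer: 1/366300 ≈ 2.7300e-6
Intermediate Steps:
b(F) = 25 (b(F) = (-5)² = 25)
a(K, o) = 27*K (a(K, o) = (2 + 25)*K = 27*K)
k(G) = 27*G
t(V, v) = -50 + 9*V (t(V, v) = (V - 5)*10 - V = (-5 + V)*10 - V = (-50 + 10*V) - V = -50 + 9*V)
1/(373622 + t(-808, k(-18))) = 1/(373622 + (-50 + 9*(-808))) = 1/(373622 + (-50 - 7272)) = 1/(373622 - 7322) = 1/366300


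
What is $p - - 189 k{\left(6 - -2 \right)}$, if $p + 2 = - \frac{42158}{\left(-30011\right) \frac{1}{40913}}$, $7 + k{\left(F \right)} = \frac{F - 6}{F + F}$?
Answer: $\frac{13486037511}{240088} \approx 56171.0$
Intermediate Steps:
$k{\left(F \right)} = -7 + \frac{-6 + F}{2 F}$ ($k{\left(F \right)} = -7 + \frac{F - 6}{F + F} = -7 + \frac{-6 + F}{2 F}$)
$p = \frac{1724750232}{30011}$ ($p = -2 - \frac{42158}{\left(-30011\right) \frac{1}{40913}} = -2 - \frac{42158}{- \frac{30011}{40913}} = -2 - - \frac{1724810254}{30011} = -2 + \frac{1724810254}{30011} = \frac{1724750232}{30011} \approx 57471.0$)
$p - - 189 k{\left(6 - -2 \right)} = \frac{1724750232}{30011} - - 189 \left(- \frac{13}{2} - \frac{3}{6 - -2}\right) = \frac{1724750232}{30011} - - 189 \left(- \frac{13}{2} - \frac{3}{6 + 2}\right) = \frac{1724750232}{30011} - - 189 \left(- \frac{13}{2} - \frac{3}{8}\right) = \frac{1724750232}{30011} - \left(-189\right) \left(- \frac{55}{8}\right) = \frac{1724750232}{30011} - \frac{10395}{8} = \frac{13486037511}{240088}$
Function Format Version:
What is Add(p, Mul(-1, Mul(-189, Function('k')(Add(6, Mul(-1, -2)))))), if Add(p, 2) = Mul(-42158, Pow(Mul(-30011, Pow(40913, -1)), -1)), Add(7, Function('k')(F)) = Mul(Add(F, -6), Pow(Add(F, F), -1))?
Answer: Rational(13486037511, 240088) ≈ 56171.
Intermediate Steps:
Function('k')(F) = Add(-7, Mul(Rational(1, 2), Pow(F, -1), Add(-6, F))) (Function('k')(F) = Add(-7, Mul(Add(F, -6), Pow(Add(F, F), -1))) = Add(-7, Mul(Add(-6, F), Pow(Mul(2, F), -1))) = Add(-7, Mul(Add(-6, F), Mul(Rational(1, 2), Pow(F, -1)))) = Add(-7, Mul(Rational(1, 2), Pow(F, -1), Add(-6, F))))
p = Rational(1724750232, 30011) (p = Add(-2, Mul(-42158, Pow(Mul(-30011, Pow(40913, -1)), -1))) = Add(-2, Mul(-42158, Pow(Mul(-30011, Rational(1, 40913)), -1))) = Add(-2, Mul(-42158, Pow(Rational(-30011, 40913), -1))) = Add(-2, Mul(-42158, Rational(-40913, 30011))) = Add(-2, Rational(1724810254, 30011)) = Rational(1724750232, 30011) ≈ 57471.)
Add(p, Mul(-1, Mul(-189, Function('k')(Add(6, Mul(-1, -2)))))) = Add(Rational(1724750232, 30011), Mul(-1, Mul(-189, Add(Rational(-13, 2), Mul(-3, Pow(Add(6, Mul(-1, -2)), -1)))))) = Add(Rational(1724750232, 30011), Mul(-1, Mul(-189, Add(Rational(-13, 2), Mul(-3, Pow(Add(6, 2), -1)))))) = Add(Rational(1724750232, 30011), Mul(-1, Mul(-189, Add(Rational(-13, 2), Mul(-3, Pow(8, -1)))))) = Add(Rational(1724750232, 30011), Mul(-1, Mul(-189, Add(Rational(-13, 2), Mul(-3, Rational(1, 8)))))) = Add(Rational(1724750232, 30011), Mul(-1, Mul(-189, Add(Rational(-13, 2), Rational(-3, 8))))) = Add(Rational(1724750232, 30011), Mul(-1, Mul(-189, Rational(-55, 8)))) = Add(Rational(1724750232, 30011), Mul(-1, Rational(10395, 8))) = Add(Rational(1724750232, 30011), Rational(-10395, 8)) = Rational(13486037511, 240088)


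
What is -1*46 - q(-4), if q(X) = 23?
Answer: -69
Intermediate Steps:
-1*46 - q(-4) = -1*46 - 1*23 = -46 - 23 = -69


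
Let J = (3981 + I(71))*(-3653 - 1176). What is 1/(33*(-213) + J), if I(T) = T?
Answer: -1/19574137 ≈ -5.1088e-8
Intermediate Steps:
J = -19567108 (J = (3981 + 71)*(-3653 - 1176) = 4052*(-4829) = -19567108)
1/(33*(-213) + J) = 1/(33*(-213) - 19567108) = 1/(-7029 - 19567108) = 1/(-19574137) = -1/19574137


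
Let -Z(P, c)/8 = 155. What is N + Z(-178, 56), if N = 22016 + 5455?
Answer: 26231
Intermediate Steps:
N = 27471
Z(P, c) = -1240 (Z(P, c) = -8*155 = -1240)
N + Z(-178, 56) = 27471 - 1240 = 26231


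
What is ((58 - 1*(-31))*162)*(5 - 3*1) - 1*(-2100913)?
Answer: 2129749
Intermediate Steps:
((58 - 1*(-31))*162)*(5 - 3*1) - 1*(-2100913) = ((58 + 31)*162)*(5 - 3) + 2100913 = (89*162)*2 + 2100913 = 14418*2 + 2100913 = 28836 + 2100913 = 2129749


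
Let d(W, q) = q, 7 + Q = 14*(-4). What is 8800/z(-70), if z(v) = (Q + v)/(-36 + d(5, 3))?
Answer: 290400/133 ≈ 2183.5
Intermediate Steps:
Q = -63 (Q = -7 + 14*(-4) = -7 - 56 = -63)
z(v) = 21/11 - v/33 (z(v) = (-63 + v)/(-36 + 3) = (-63 + v)/(-33) = (-63 + v)*(-1/33) = 21/11 - v/33)
8800/z(-70) = 8800/(21/11 - 1/33*(-70)) = 8800/(21/11 + 70/33) = 8800/(133/33) = 8800*(33/133) = 290400/133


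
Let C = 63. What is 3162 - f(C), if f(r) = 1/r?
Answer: 199205/63 ≈ 3162.0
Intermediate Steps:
3162 - f(C) = 3162 - 1/63 = 199205/63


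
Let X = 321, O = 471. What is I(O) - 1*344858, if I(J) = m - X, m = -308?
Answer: -345487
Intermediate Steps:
I(J) = -629 (I(J) = -308 - 1*321 = -308 - 321 = -629)
I(O) - 1*344858 = -629 - 1*344858 = -629 - 344858 = -345487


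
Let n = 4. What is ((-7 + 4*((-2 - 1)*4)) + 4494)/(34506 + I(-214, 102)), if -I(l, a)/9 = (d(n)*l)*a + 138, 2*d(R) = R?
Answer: 4439/426168 ≈ 0.010416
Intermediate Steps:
d(R) = R/2
I(l, a) = -1242 - 18*a*l (I(l, a) = -9*((((1/2)*4)*l)*a + 138) = -9*((2*l)*a + 138) = -9*(2*a*l + 138) = -9*(138 + 2*a*l) = -1242 - 18*a*l)
((-7 + 4*((-2 - 1)*4)) + 4494)/(34506 + I(-214, 102)) = ((-7 + 4*((-2 - 1)*4)) + 4494)/(34506 + (-1242 - 18*102*(-214))) = ((-7 + 4*(-3*4)) + 4494)/(34506 + (-1242 + 392904)) = ((-7 + 4*(-12)) + 4494)/(34506 + 391662) = ((-7 - 48) + 4494)/426168 = (-55 + 4494)*(1/426168) = 4439*(1/426168) = 4439/426168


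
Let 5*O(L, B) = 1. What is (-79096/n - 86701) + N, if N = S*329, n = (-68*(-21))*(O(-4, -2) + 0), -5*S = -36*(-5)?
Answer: -35279435/357 ≈ -98822.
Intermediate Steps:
S = -36 (S = -(-36)*(-5)/5 = -⅕*180 = -36)
O(L, B) = ⅕ (O(L, B) = (⅕)*1 = ⅕)
n = 1428/5 (n = (-68*(-21))*(⅕ + 0) = 1428*(⅕) = 1428/5 ≈ 285.60)
N = -11844 (N = -36*329 = -11844)
(-79096/n - 86701) + N = (-79096/1428/5 - 86701) - 11844 = (-79096*5/1428 - 86701) - 11844 = (-98870/357 - 86701) - 11844 = -31051127/357 - 11844 = -35279435/357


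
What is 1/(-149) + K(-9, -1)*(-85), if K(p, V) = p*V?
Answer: -113986/149 ≈ -765.01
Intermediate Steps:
K(p, V) = V*p
1/(-149) + K(-9, -1)*(-85) = 1/(-149) - 1*(-9)*(-85) = -1/149 + 9*(-85) = -1/149 - 765 = -113986/149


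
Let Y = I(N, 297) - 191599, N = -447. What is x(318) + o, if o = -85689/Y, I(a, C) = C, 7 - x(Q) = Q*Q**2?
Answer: -6151779631661/191302 ≈ -3.2157e+7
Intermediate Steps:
x(Q) = 7 - Q**3 (x(Q) = 7 - Q*Q**2 = 7 - Q**3)
Y = -191302 (Y = 297 - 191599 = -191302)
o = 85689/191302 (o = -85689/(-191302) = -85689*(-1/191302) = 85689/191302 ≈ 0.44793)
x(318) + o = (7 - 1*318**3) + 85689/191302 = (7 - 1*32157432) + 85689/191302 = (7 - 32157432) + 85689/191302 = -32157425 + 85689/191302 = -6151779631661/191302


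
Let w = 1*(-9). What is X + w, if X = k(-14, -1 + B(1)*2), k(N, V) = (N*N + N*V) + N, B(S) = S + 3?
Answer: 75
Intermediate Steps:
B(S) = 3 + S
k(N, V) = N + N² + N*V (k(N, V) = (N² + N*V) + N = N + N² + N*V)
X = 84 (X = -14*(1 - 14 + (-1 + (3 + 1)*2)) = -14*(1 - 14 + (-1 + 4*2)) = -14*(1 - 14 + (-1 + 8)) = -14*(1 - 14 + 7) = -14*(-6) = 84)
w = -9
X + w = 84 - 9 = 75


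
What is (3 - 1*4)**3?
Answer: -1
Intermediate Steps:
(3 - 1*4)**3 = (3 - 4)**3 = (-1)**3 = -1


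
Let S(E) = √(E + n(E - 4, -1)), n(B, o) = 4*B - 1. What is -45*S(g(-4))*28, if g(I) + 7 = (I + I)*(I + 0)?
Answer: -7560*√3 ≈ -13094.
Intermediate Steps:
n(B, o) = -1 + 4*B
g(I) = -7 + 2*I² (g(I) = -7 + (I + I)*(I + 0) = -7 + (2*I)*I = -7 + 2*I²)
S(E) = √(-17 + 5*E) (S(E) = √(E + (-1 + 4*(E - 4))) = √(E + (-1 + 4*(-4 + E))) = √(E + (-1 + (-16 + 4*E))) = √(E + (-17 + 4*E)) = √(-17 + 5*E))
-45*S(g(-4))*28 = -45*√(-17 + 5*(-7 + 2*(-4)²))*28 = -45*√(-17 + 5*(-7 + 2*16))*28 = -45*√(-17 + 5*(-7 + 32))*28 = -45*√(-17 + 5*25)*28 = -45*√(-17 + 125)*28 = -270*√3*28 = -7560*√3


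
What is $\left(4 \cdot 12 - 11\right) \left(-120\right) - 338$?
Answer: $-4778$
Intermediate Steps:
$\left(4 \cdot 12 - 11\right) \left(-120\right) - 338 = \left(48 - 11\right) \left(-120\right) - 338 = 37 \left(-120\right) - 338 = -4440 - 338 = -4778$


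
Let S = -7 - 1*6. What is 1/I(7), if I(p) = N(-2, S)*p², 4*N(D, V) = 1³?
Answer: 4/49 ≈ 0.081633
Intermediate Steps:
S = -13 (S = -7 - 6 = -13)
N(D, V) = ¼ (N(D, V) = (¼)*1³ = (¼)*1 = ¼)
I(p) = p²/4
1/I(7) = 1/((¼)*7²) = 1/((¼)*49) = 1/(49/4) = 4/49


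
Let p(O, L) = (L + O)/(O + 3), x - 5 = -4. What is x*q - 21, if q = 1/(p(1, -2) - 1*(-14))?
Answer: -1151/55 ≈ -20.927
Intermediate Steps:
x = 1 (x = 5 - 4 = 1)
p(O, L) = (L + O)/(3 + O)
q = 4/55 (q = 1/((-2 + 1)/(3 + 1) - 1*(-14)) = 1/(-1/4 + 14) = 1/((¼)*(-1) + 14) = 1/(-¼ + 14) = 1/(55/4) = 4/55 ≈ 0.072727)
x*q - 21 = 1*(4/55) - 21 = 4/55 - 21 = -1151/55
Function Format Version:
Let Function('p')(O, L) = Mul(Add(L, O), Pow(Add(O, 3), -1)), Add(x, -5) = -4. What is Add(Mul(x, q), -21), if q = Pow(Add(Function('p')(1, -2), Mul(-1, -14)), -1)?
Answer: Rational(-1151, 55) ≈ -20.927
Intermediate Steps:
x = 1 (x = Add(5, -4) = 1)
Function('p')(O, L) = Mul(Pow(Add(3, O), -1), Add(L, O)) (Function('p')(O, L) = Mul(Add(L, O), Pow(Add(3, O), -1)) = Mul(Pow(Add(3, O), -1), Add(L, O)))
q = Rational(4, 55) (q = Pow(Add(Mul(Pow(Add(3, 1), -1), Add(-2, 1)), Mul(-1, -14)), -1) = Pow(Add(Mul(Pow(4, -1), -1), 14), -1) = Pow(Add(Mul(Rational(1, 4), -1), 14), -1) = Pow(Add(Rational(-1, 4), 14), -1) = Pow(Rational(55, 4), -1) = Rational(4, 55) ≈ 0.072727)
Add(Mul(x, q), -21) = Add(Mul(1, Rational(4, 55)), -21) = Add(Rational(4, 55), -21) = Rational(-1151, 55)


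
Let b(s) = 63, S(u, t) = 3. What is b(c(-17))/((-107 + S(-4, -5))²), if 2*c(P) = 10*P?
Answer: 63/10816 ≈ 0.0058247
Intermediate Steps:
c(P) = 5*P (c(P) = (10*P)/2 = 5*P)
b(c(-17))/((-107 + S(-4, -5))²) = 63/((-107 + 3)²) = 63/((-104)²) = 63/10816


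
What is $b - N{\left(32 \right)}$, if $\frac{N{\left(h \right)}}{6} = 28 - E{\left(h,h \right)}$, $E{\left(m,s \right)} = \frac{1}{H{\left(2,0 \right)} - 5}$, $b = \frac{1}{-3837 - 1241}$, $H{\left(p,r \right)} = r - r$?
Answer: $- \frac{4295993}{25390} \approx -169.2$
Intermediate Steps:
$H{\left(p,r \right)} = 0$
$b = - \frac{1}{5078}$ ($b = \frac{1}{-5078} = - \frac{1}{5078} \approx -0.00019693$)
$E{\left(m,s \right)} = - \frac{1}{5}$ ($E{\left(m,s \right)} = \frac{1}{0 - 5} = \frac{1}{-5} = - \frac{1}{5}$)
$N{\left(h \right)} = \frac{846}{5}$ ($N{\left(h \right)} = 6 \left(28 - - \frac{1}{5}\right) = 6 \left(28 + \frac{1}{5}\right) = 6 \cdot \frac{141}{5} = \frac{846}{5}$)
$b - N{\left(32 \right)} = - \frac{1}{5078} - \frac{846}{5} = - \frac{4295993}{25390}$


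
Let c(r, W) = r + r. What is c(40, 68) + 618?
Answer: 698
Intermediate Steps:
c(r, W) = 2*r
c(40, 68) + 618 = 2*40 + 618 = 80 + 618 = 698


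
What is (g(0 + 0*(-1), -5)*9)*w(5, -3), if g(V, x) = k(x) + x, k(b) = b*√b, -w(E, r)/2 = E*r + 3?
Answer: -1080 - 1080*I*√5 ≈ -1080.0 - 2415.0*I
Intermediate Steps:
w(E, r) = -6 - 2*E*r (w(E, r) = -2*(E*r + 3) = -2*(3 + E*r) = -6 - 2*E*r)
k(b) = b^(3/2)
g(V, x) = x + x^(3/2) (g(V, x) = x^(3/2) + x = x + x^(3/2))
(g(0 + 0*(-1), -5)*9)*w(5, -3) = ((-5 + (-5)^(3/2))*9)*(-6 - 2*5*(-3)) = ((-5 - 5*I*√5)*9)*(-6 + 30) = (-45 - 45*I*√5)*24 = -1080 - 1080*I*√5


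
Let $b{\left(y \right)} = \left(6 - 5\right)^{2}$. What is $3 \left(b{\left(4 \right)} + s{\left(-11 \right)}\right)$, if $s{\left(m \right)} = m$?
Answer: $-30$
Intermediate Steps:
$b{\left(y \right)} = 1$ ($b{\left(y \right)} = 1^{2} = 1$)
$3 \left(b{\left(4 \right)} + s{\left(-11 \right)}\right) = 3 \left(1 - 11\right) = 3 \left(-10\right) = -30$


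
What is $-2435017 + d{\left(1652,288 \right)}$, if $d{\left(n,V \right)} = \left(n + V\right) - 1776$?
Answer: $-2434853$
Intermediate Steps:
$d{\left(n,V \right)} = -1776 + V + n$ ($d{\left(n,V \right)} = \left(V + n\right) - 1776 = -1776 + V + n$)
$-2435017 + d{\left(1652,288 \right)} = -2435017 + \left(-1776 + 288 + 1652\right) = -2435017 + 164 = -2434853$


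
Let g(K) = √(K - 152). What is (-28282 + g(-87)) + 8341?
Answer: -19941 + I*√239 ≈ -19941.0 + 15.46*I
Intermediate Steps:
g(K) = √(-152 + K)
(-28282 + g(-87)) + 8341 = (-28282 + √(-152 - 87)) + 8341 = (-28282 + √(-239)) + 8341 = (-28282 + I*√239) + 8341 = -19941 + I*√239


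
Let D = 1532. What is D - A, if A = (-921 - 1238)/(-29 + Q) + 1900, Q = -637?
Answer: -247247/666 ≈ -371.24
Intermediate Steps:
A = 1267559/666 (A = (-921 - 1238)/(-29 - 637) + 1900 = -2159/(-666) + 1900 = -2159*(-1/666) + 1900 = 2159/666 + 1900 = 1267559/666 ≈ 1903.2)
D - A = 1532 - 1*1267559/666 = 1532 - 1267559/666 = -247247/666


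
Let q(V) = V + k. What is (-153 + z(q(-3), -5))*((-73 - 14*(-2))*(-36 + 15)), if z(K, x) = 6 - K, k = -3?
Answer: -133245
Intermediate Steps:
q(V) = -3 + V (q(V) = V - 3 = -3 + V)
(-153 + z(q(-3), -5))*((-73 - 14*(-2))*(-36 + 15)) = (-153 + (6 - (-3 - 3)))*((-73 - 14*(-2))*(-36 + 15)) = (-153 + (6 - 1*(-6)))*((-73 + 28)*(-21)) = (-153 + (6 + 6))*(-45*(-21)) = (-153 + 12)*945 = -141*945 = -133245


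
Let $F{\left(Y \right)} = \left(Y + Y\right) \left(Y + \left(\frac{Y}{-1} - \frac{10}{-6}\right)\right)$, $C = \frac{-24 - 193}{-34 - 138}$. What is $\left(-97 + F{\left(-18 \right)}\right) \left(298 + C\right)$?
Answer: $- \frac{8081261}{172} \approx -46984.0$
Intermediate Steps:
$C = \frac{217}{172}$ ($C = - \frac{217}{-172} = \left(-217\right) \left(- \frac{1}{172}\right) = \frac{217}{172} \approx 1.2616$)
$F{\left(Y \right)} = \frac{10 Y}{3}$ ($F{\left(Y \right)} = 2 Y \left(Y + \left(Y \left(-1\right) - - \frac{5}{3}\right)\right) = 2 Y \left(Y - \left(- \frac{5}{3} + Y\right)\right) = 2 Y \frac{5}{3} = \frac{10 Y}{3}$)
$\left(-97 + F{\left(-18 \right)}\right) \left(298 + C\right) = \left(-97 + \frac{10}{3} \left(-18\right)\right) \left(298 + \frac{217}{172}\right) = \left(-97 - 60\right) \frac{51473}{172} = \left(-157\right) \frac{51473}{172} = - \frac{8081261}{172}$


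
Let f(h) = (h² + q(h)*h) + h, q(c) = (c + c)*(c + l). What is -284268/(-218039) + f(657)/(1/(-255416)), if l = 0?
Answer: -31611075745417100340/218039 ≈ -1.4498e+14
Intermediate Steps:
q(c) = 2*c² (q(c) = (c + c)*(c + 0) = (2*c)*c = 2*c²)
f(h) = h + h² + 2*h³ (f(h) = (h² + (2*h²)*h) + h = (h² + 2*h³) + h = h + h² + 2*h³)
-284268/(-218039) + f(657)/(1/(-255416)) = -284268/(-218039) + (657*(1 + 657 + 2*657²))/(1/(-255416)) = -284268*(-1/218039) + (657*(1 + 657 + 2*431649))/(-1/255416) = 284268/218039 + (657*(1 + 657 + 863298))*(-255416) = 284268/218039 + (657*863956)*(-255416) = 284268/218039 + 567619092*(-255416) = 284268/218039 - 144978998002272 = -31611075745417100340/218039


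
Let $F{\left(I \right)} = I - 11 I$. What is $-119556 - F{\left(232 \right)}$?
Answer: $-117236$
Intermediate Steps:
$F{\left(I \right)} = - 10 I$
$-119556 - F{\left(232 \right)} = -119556 - \left(-10\right) 232 = -119556 - -2320 = -119556 + 2320 = -117236$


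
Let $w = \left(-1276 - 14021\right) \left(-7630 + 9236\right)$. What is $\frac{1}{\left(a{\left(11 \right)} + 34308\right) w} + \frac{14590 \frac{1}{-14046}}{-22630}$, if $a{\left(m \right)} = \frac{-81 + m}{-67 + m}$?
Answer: $\frac{362278449013}{7892678945346294} \approx 4.5901 \cdot 10^{-5}$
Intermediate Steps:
$a{\left(m \right)} = \frac{-81 + m}{-67 + m}$
$w = -24566982$ ($w = \left(-15297\right) 1606 = -24566982$)
$\frac{1}{\left(a{\left(11 \right)} + 34308\right) w} + \frac{14590 \frac{1}{-14046}}{-22630} = \frac{1}{\left(\frac{-81 + 11}{-67 + 11} + 34308\right) \left(-24566982\right)} + \frac{14590 \frac{1}{-14046}}{-22630} = \frac{1}{\frac{1}{-56} \left(-70\right) + 34308} \left(- \frac{1}{24566982}\right) + 14590 \left(- \frac{1}{14046}\right) \left(- \frac{1}{22630}\right) = \frac{1}{\left(- \frac{1}{56}\right) \left(-70\right) + 34308} \left(- \frac{1}{24566982}\right) - - \frac{1459}{31786098} = \frac{1}{\frac{5}{4} + 34308} \left(- \frac{1}{24566982}\right) + \frac{1459}{31786098} = \frac{1}{\frac{137237}{4}} \left(- \frac{1}{24566982}\right) + \frac{1459}{31786098} = \frac{4}{137237} \left(- \frac{1}{24566982}\right) + \frac{1459}{31786098} = - \frac{2}{1685749454367} + \frac{1459}{31786098} = \frac{362278449013}{7892678945346294}$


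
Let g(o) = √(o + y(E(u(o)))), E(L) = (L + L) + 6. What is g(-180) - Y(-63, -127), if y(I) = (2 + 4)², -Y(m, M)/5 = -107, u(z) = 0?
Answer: -535 + 12*I ≈ -535.0 + 12.0*I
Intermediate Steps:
E(L) = 6 + 2*L (E(L) = 2*L + 6 = 6 + 2*L)
Y(m, M) = 535 (Y(m, M) = -5*(-107) = 535)
y(I) = 36 (y(I) = 6² = 36)
g(o) = √(36 + o) (g(o) = √(o + 36) = √(36 + o))
g(-180) - Y(-63, -127) = √(36 - 180) - 1*535 = √(-144) - 535 = 12*I - 535 = -535 + 12*I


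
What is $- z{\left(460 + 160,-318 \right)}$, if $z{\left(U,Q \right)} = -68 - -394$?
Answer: $-326$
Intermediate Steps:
$z{\left(U,Q \right)} = 326$ ($z{\left(U,Q \right)} = -68 + 394 = 326$)
$- z{\left(460 + 160,-318 \right)} = \left(-1\right) 326 = -326$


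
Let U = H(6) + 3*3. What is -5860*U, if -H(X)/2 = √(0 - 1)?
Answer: -52740 + 11720*I ≈ -52740.0 + 11720.0*I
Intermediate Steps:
H(X) = -2*I (H(X) = -2*√(0 - 1) = -2*I)
U = 9 - 2*I (U = -2*I + 3*3 = -2*I + 9 = 9 - 2*I ≈ 9.0 - 2.0*I)
-5860*U = -5860*(9 - 2*I) = -52740 + 11720*I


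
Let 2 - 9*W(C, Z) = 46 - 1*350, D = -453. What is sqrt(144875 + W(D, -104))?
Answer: 9*sqrt(1789) ≈ 380.67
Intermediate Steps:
W(C, Z) = 34 (W(C, Z) = 2/9 - (46 - 1*350)/9 = 2/9 - (46 - 350)/9 = 2/9 - 1/9*(-304) = 2/9 + 304/9 = 34)
sqrt(144875 + W(D, -104)) = sqrt(144875 + 34) = sqrt(144909) = 9*sqrt(1789)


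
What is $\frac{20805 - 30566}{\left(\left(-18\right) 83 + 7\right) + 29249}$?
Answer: $- \frac{9761}{27762} \approx -0.3516$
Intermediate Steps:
$\frac{20805 - 30566}{\left(\left(-18\right) 83 + 7\right) + 29249} = - \frac{9761}{\left(-1494 + 7\right) + 29249} = - \frac{9761}{-1487 + 29249} = - \frac{9761}{27762}$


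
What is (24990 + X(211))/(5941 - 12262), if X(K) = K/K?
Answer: -24991/6321 ≈ -3.9536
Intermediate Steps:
X(K) = 1
(24990 + X(211))/(5941 - 12262) = (24990 + 1)/(5941 - 12262) = 24991/(-6321) = 24991*(-1/6321) = -24991/6321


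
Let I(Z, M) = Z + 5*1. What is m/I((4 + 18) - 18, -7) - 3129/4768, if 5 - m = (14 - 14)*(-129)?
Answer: -29/288 ≈ -0.10069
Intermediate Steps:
m = 5 (m = 5 - (14 - 14)*(-129) = 5 - 0*(-129) = 5 - 1*0 = 5 + 0 = 5)
I(Z, M) = 5 + Z (I(Z, M) = Z + 5 = 5 + Z)
m/I((4 + 18) - 18, -7) - 3129/4768 = 5/(5 + ((4 + 18) - 18)) - 3129/4768 = 5/(5 + (22 - 18)) - 3129*1/4768 = 5/(5 + 4) - 21/32 = 5/9 - 21/32 = -29/288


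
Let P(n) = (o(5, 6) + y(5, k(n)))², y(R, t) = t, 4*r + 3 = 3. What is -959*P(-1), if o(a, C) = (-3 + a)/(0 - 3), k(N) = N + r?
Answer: -23975/9 ≈ -2663.9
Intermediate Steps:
r = 0 (r = -¾ + (¼)*3 = -¾ + ¾ = 0)
k(N) = N (k(N) = N + 0 = N)
o(a, C) = 1 - a/3 (o(a, C) = (-3 + a)/(-3) = (-3 + a)*(-⅓) = 1 - a/3)
P(n) = (-⅔ + n)² (P(n) = ((1 - ⅓*5) + n)² = ((1 - 5/3) + n)² = (-⅔ + n)²)
-959*P(-1) = -959*(-2 + 3*(-1))²/9 = -959*(-2 - 3)²/9 = -959*(-5)²/9 = -959*25/9 = -23975/9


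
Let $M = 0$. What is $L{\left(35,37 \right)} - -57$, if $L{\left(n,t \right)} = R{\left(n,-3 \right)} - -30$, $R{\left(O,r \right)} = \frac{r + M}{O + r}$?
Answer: $\frac{2781}{32} \approx 86.906$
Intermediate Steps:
$R{\left(O,r \right)} = \frac{r}{O + r}$ ($R{\left(O,r \right)} = \frac{r + 0}{O + r} = \frac{r}{O + r}$)
$L{\left(n,t \right)} = 30 - \frac{3}{-3 + n}$ ($L{\left(n,t \right)} = - \frac{3}{n - 3} - -30 = - \frac{3}{-3 + n} + 30 = 30 - \frac{3}{-3 + n}$)
$L{\left(35,37 \right)} - -57 = \frac{3 \left(-31 + 10 \cdot 35\right)}{-3 + 35} - -57 = \frac{3 \left(-31 + 350\right)}{32} + 57 = 3 \cdot \frac{1}{32} \cdot 319 + 57 = \frac{957}{32} + 57 = \frac{2781}{32}$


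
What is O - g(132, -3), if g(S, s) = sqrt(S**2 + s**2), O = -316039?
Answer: -316039 - 3*sqrt(1937) ≈ -3.1617e+5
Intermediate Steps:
O - g(132, -3) = -316039 - sqrt(132**2 + (-3)**2) = -316039 - sqrt(17424 + 9) = -316039 - sqrt(17433) = -316039 - 3*sqrt(1937)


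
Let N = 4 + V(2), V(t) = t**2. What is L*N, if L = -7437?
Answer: -59496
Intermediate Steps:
N = 8 (N = 4 + 2**2 = 4 + 4 = 8)
L*N = -7437*8 = -59496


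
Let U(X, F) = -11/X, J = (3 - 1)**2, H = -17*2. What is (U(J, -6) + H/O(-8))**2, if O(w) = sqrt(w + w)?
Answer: (11 - 34*I)**2/16 ≈ -64.688 - 46.75*I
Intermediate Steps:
H = -34
O(w) = sqrt(2)*sqrt(w) (O(w) = sqrt(2*w) = sqrt(2)*sqrt(w))
J = 4 (J = 2**2 = 4)
(U(J, -6) + H/O(-8))**2 = (-11/4 - 34*(-I/4))**2 = (-11/4 - (-17)*I/2)**2 = (-11/4 + 17*I/2)**2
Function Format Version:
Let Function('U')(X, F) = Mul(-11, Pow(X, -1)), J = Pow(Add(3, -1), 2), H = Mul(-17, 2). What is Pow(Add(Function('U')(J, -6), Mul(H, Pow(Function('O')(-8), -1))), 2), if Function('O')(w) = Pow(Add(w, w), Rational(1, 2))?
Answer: Mul(Rational(1, 16), Pow(Add(11, Mul(-34, I)), 2)) ≈ Add(-64.688, Mul(-46.750, I))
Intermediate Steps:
H = -34
Function('O')(w) = Mul(Pow(2, Rational(1, 2)), Pow(w, Rational(1, 2))) (Function('O')(w) = Pow(Mul(2, w), Rational(1, 2)) = Mul(Pow(2, Rational(1, 2)), Pow(w, Rational(1, 2))))
J = 4 (J = Pow(2, 2) = 4)
Pow(Add(Function('U')(J, -6), Mul(H, Pow(Function('O')(-8), -1))), 2) = Pow(Add(Mul(-11, Pow(4, -1)), Mul(-34, Pow(Mul(Pow(2, Rational(1, 2)), Pow(-8, Rational(1, 2))), -1))), 2) = Pow(Add(Mul(-11, Rational(1, 4)), Mul(-34, Pow(Mul(Pow(2, Rational(1, 2)), Mul(2, I, Pow(2, Rational(1, 2)))), -1))), 2) = Pow(Add(Rational(-11, 4), Mul(-34, Pow(Mul(4, I), -1))), 2) = Pow(Add(Rational(-11, 4), Mul(-34, Mul(Rational(-1, 4), I))), 2) = Pow(Add(Rational(-11, 4), Mul(Rational(17, 2), I)), 2)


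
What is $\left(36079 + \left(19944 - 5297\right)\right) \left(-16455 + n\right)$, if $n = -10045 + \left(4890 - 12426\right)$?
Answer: $-1726510136$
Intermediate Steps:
$n = -17581$ ($n = -10045 - 7536 = -17581$)
$\left(36079 + \left(19944 - 5297\right)\right) \left(-16455 + n\right) = \left(36079 + \left(19944 - 5297\right)\right) \left(-16455 - 17581\right) = \left(36079 + \left(19944 - 5297\right)\right) \left(-34036\right) = \left(36079 + 14647\right) \left(-34036\right) = 50726 \left(-34036\right) = -1726510136$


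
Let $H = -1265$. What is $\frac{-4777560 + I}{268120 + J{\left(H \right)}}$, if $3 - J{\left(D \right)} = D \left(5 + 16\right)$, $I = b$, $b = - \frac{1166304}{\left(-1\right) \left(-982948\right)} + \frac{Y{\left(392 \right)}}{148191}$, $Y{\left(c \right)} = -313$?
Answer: $- \frac{173979724463403217}{10731361675593696} \approx -16.212$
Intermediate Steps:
$b = - \frac{43285854697}{36416011767}$ ($b = - \frac{1166304}{\left(-1\right) \left(-982948\right)} - \frac{313}{148191} = - \frac{1166304}{982948} - \frac{313}{148191} = \left(-1166304\right) \frac{1}{982948} - \frac{313}{148191} = - \frac{291576}{245737} - \frac{313}{148191} = - \frac{43285854697}{36416011767} \approx -1.1886$)
$I = - \frac{43285854697}{36416011767} \approx -1.1886$
$J{\left(D \right)} = 3 - 21 D$ ($J{\left(D \right)} = 3 - D \left(5 + 16\right) = 3 - D 21 = 3 - 21 D$)
$\frac{-4777560 + I}{268120 + J{\left(H \right)}} = \frac{-4777560 - \frac{43285854697}{36416011767}}{268120 + \left(3 - -26565\right)} = - \frac{173979724463403217}{36416011767 \left(268120 + \left(3 + 26565\right)\right)} = - \frac{173979724463403217}{36416011767 \left(268120 + 26568\right)} = - \frac{173979724463403217}{36416011767 \cdot 294688} = \left(- \frac{173979724463403217}{36416011767}\right) \frac{1}{294688} = - \frac{173979724463403217}{10731361675593696}$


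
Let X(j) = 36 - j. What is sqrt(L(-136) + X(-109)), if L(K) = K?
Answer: 3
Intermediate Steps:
sqrt(L(-136) + X(-109)) = sqrt(-136 + (36 - 1*(-109))) = sqrt(-136 + (36 + 109)) = sqrt(-136 + 145) = sqrt(9) = 3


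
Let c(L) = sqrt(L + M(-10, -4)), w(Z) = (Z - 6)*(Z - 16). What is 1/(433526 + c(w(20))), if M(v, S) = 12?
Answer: 216763/93972396304 - sqrt(17)/93972396304 ≈ 2.3066e-6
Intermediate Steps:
w(Z) = (-16 + Z)*(-6 + Z) (w(Z) = (-6 + Z)*(-16 + Z) = (-16 + Z)*(-6 + Z))
c(L) = sqrt(12 + L) (c(L) = sqrt(L + 12) = sqrt(12 + L))
1/(433526 + c(w(20))) = 1/(433526 + sqrt(12 + (96 + 20**2 - 22*20))) = 1/(433526 + sqrt(12 + (96 + 400 - 440))) = 1/(433526 + sqrt(12 + 56)) = 1/(433526 + sqrt(68)) = 1/(433526 + 2*sqrt(17))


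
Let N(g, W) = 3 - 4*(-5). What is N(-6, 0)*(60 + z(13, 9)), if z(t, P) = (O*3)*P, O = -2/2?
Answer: 759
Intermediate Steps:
O = -1 (O = -2*1/2 = -1)
N(g, W) = 23 (N(g, W) = 3 + 20 = 23)
z(t, P) = -3*P (z(t, P) = (-1*3)*P = -3*P)
N(-6, 0)*(60 + z(13, 9)) = 23*(60 - 3*9) = 23*(60 - 27) = 23*33 = 759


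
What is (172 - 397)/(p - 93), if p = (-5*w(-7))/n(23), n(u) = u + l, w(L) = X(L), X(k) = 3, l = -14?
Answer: 675/284 ≈ 2.3768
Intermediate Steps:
w(L) = 3
n(u) = -14 + u (n(u) = u - 14 = -14 + u)
p = -5/3 (p = (-5*3)/(-14 + 23) = -15/9 = -15*1/9 = -5/3 ≈ -1.6667)
(172 - 397)/(p - 93) = (172 - 397)/(-5/3 - 93) = -225/(-284/3) = -225*(-3/284) = 675/284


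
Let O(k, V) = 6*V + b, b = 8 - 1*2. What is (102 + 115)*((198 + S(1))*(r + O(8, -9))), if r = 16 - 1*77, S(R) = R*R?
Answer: -4706947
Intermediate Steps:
b = 6 (b = 8 - 2 = 6)
S(R) = R²
O(k, V) = 6 + 6*V (O(k, V) = 6*V + 6 = 6 + 6*V)
r = -61 (r = 16 - 77 = -61)
(102 + 115)*((198 + S(1))*(r + O(8, -9))) = (102 + 115)*((198 + 1²)*(-61 + (6 + 6*(-9)))) = 217*((198 + 1)*(-61 + (6 - 54))) = 217*(199*(-61 - 48)) = 217*(199*(-109)) = 217*(-21691) = -4706947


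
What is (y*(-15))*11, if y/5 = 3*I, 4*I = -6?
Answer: 7425/2 ≈ 3712.5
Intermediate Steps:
I = -3/2 (I = (¼)*(-6) = -3/2 ≈ -1.5000)
y = -45/2 (y = 5*(3*(-3/2)) = 5*(-9/2) = -45/2 ≈ -22.500)
(y*(-15))*11 = -45/2*(-15)*11 = (675/2)*11 = 7425/2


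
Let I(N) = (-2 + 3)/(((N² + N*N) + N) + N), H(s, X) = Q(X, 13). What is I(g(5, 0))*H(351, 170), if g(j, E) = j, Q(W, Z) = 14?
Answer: 7/30 ≈ 0.23333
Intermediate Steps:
H(s, X) = 14
I(N) = 1/(2*N + 2*N²) (I(N) = 1/(((N² + N²) + N) + N) = 1/((2*N² + N) + N) = 1/((N + 2*N²) + N) = 1/(2*N + 2*N²))
I(g(5, 0))*H(351, 170) = ((½)/(5*(1 + 5)))*14 = ((½)*(⅕)/6)*14 = ((½)*(⅕)*(⅙))*14 = (1/60)*14 = 7/30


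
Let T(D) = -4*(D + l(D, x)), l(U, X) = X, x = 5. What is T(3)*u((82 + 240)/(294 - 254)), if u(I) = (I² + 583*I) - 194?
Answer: -3651162/25 ≈ -1.4605e+5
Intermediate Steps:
T(D) = -20 - 4*D (T(D) = -4*(D + 5) = -4*(5 + D) = -20 - 4*D)
u(I) = -194 + I² + 583*I
T(3)*u((82 + 240)/(294 - 254)) = (-20 - 4*3)*(-194 + ((82 + 240)/(294 - 254))² + 583*((82 + 240)/(294 - 254))) = (-20 - 12)*(-194 + (322/40)² + 583*(322/40)) = -32*(-194 + (322*(1/40))² + 583*(322*(1/40))) = -32*(-194 + (161/20)² + 583*(161/20)) = -32*(-194 + 25921/400 + 93863/20) = -32*1825581/400 = -3651162/25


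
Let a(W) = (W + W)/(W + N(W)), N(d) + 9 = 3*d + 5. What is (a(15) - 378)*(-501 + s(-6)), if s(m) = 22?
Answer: 5062551/28 ≈ 1.8081e+5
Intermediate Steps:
N(d) = -4 + 3*d (N(d) = -9 + (3*d + 5) = -9 + (5 + 3*d) = -4 + 3*d)
a(W) = 2*W/(-4 + 4*W) (a(W) = (W + W)/(W + (-4 + 3*W)) = (2*W)/(-4 + 4*W) = 2*W/(-4 + 4*W))
(a(15) - 378)*(-501 + s(-6)) = ((1/2)*15/(-1 + 15) - 378)*(-501 + 22) = ((1/2)*15/14 - 378)*(-479) = ((1/2)*15*(1/14) - 378)*(-479) = (15/28 - 378)*(-479) = -10569/28*(-479) = 5062551/28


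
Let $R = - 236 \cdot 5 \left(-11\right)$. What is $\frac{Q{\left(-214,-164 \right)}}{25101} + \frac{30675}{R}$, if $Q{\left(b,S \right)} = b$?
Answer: $\frac{153439091}{65162196} \approx 2.3547$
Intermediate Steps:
$R = 12980$ ($R = \left(-236\right) \left(-55\right) = 12980$)
$\frac{Q{\left(-214,-164 \right)}}{25101} + \frac{30675}{R} = - \frac{214}{25101} + \frac{30675}{12980} = \left(-214\right) \frac{1}{25101} + 30675 \cdot \frac{1}{12980} = - \frac{214}{25101} + \frac{6135}{2596} = \frac{153439091}{65162196}$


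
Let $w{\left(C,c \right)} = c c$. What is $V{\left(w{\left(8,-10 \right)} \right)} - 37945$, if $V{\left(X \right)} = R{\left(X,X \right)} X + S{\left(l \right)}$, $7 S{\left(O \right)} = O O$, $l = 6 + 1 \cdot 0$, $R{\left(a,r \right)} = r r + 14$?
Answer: $\frac{6744221}{7} \approx 9.6346 \cdot 10^{5}$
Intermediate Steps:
$w{\left(C,c \right)} = c^{2}$
$R{\left(a,r \right)} = 14 + r^{2}$ ($R{\left(a,r \right)} = r^{2} + 14 = 14 + r^{2}$)
$l = 6$ ($l = 6 + 0 = 6$)
$S{\left(O \right)} = \frac{O^{2}}{7}$ ($S{\left(O \right)} = \frac{O O}{7} = \frac{O^{2}}{7}$)
$V{\left(X \right)} = \frac{36}{7} + X \left(14 + X^{2}\right)$ ($V{\left(X \right)} = \left(14 + X^{2}\right) X + \frac{6^{2}}{7} = X \left(14 + X^{2}\right) + \frac{1}{7} \cdot 36 = X \left(14 + X^{2}\right) + \frac{36}{7} = \frac{36}{7} + X \left(14 + X^{2}\right)$)
$V{\left(w{\left(8,-10 \right)} \right)} - 37945 = \left(\frac{36}{7} + \left(\left(-10\right)^{2}\right)^{3} + 14 \left(-10\right)^{2}\right) - 37945 = \left(\frac{36}{7} + 100^{3} + 14 \cdot 100\right) - 37945 = \left(\frac{36}{7} + 1000000 + 1400\right) - 37945 = \frac{7009836}{7} - 37945 = \frac{6744221}{7}$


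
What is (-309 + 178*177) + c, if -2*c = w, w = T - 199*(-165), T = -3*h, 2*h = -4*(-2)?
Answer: 29571/2 ≈ 14786.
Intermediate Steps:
h = 4 (h = (-4*(-2))/2 = (½)*8 = 4)
T = -12 (T = -3*4 = -12)
w = 32823 (w = -12 - 199*(-165) = -12 + 32835 = 32823)
c = -32823/2 (c = -½*32823 = -32823/2 ≈ -16412.)
(-309 + 178*177) + c = (-309 + 178*177) - 32823/2 = (-309 + 31506) - 32823/2 = 31197 - 32823/2 = 29571/2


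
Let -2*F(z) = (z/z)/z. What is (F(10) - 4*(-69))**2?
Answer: 30459361/400 ≈ 76148.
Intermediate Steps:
F(z) = -1/(2*z) (F(z) = -z/z/(2*z) = -1/(2*z))
(F(10) - 4*(-69))**2 = (-1/2/10 - 4*(-69))**2 = (-1/2*1/10 + 276)**2 = (-1/20 + 276)**2 = (5519/20)**2 = 30459361/400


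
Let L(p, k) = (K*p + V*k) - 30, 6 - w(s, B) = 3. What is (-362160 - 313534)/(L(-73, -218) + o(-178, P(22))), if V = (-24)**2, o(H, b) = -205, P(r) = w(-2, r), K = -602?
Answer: 29378/3559 ≈ 8.2546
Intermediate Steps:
w(s, B) = 3 (w(s, B) = 6 - 1*3 = 6 - 3 = 3)
P(r) = 3
V = 576
L(p, k) = -30 - 602*p + 576*k (L(p, k) = (-602*p + 576*k) - 30 = -30 - 602*p + 576*k)
(-362160 - 313534)/(L(-73, -218) + o(-178, P(22))) = (-362160 - 313534)/((-30 - 602*(-73) + 576*(-218)) - 205) = -675694/((-30 + 43946 - 125568) - 205) = -675694/(-81652 - 205) = -675694/(-81857) = -675694*(-1/81857) = 29378/3559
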